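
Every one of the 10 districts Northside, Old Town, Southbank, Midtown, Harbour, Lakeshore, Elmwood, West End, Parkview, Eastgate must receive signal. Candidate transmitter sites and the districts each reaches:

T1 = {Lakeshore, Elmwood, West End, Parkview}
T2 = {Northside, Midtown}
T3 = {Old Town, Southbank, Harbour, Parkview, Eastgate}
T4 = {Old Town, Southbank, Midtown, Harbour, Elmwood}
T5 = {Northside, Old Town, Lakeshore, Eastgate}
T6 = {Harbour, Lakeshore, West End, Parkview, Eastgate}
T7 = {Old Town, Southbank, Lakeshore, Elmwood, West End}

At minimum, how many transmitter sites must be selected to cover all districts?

3

T1, T2, T3 together cover {Northside, Old Town, Southbank, Midtown, Harbour, Lakeshore, Elmwood, West End, Parkview, Eastgate} — every district.
No 2 of the 7 transmitter sites cover everything (all 21 pairs fall short), so 3 is minimum.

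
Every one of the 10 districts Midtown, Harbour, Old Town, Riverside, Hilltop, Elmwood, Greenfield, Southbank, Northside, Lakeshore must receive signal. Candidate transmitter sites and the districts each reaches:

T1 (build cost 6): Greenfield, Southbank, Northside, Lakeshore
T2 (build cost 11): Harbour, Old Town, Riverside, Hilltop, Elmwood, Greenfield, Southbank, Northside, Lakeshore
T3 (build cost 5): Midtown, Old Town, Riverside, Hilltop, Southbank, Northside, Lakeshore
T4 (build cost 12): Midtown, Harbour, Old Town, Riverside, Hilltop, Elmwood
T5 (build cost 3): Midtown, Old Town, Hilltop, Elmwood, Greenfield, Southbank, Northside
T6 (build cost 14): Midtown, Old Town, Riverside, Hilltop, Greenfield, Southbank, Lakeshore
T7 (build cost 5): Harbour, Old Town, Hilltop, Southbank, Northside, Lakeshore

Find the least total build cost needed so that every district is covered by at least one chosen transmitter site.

T3, T5, T7 cover every district at build cost 5 + 3 + 5 = 13.
Any cover uses at least 2 transmitter sites; among all covering selections none totals below 13.

13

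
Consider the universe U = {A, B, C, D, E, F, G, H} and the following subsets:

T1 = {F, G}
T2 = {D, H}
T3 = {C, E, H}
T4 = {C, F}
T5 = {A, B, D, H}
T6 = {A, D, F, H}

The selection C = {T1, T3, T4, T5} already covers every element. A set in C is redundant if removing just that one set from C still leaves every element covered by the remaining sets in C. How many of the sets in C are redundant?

Drop T1: G uncovered — not redundant.
Drop T3: E uncovered — not redundant.
Drop T4: the rest still cover every element — redundant.
Drop T5: A, B, D uncovered — not redundant.
1 redundant: T4.

1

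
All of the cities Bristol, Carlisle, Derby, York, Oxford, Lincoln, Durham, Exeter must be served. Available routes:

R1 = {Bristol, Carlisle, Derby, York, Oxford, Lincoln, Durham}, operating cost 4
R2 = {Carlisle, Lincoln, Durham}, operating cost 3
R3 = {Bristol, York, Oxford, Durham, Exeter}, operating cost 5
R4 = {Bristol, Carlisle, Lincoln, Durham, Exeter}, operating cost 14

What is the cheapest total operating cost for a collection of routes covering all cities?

9

R1, R3 cover every city at operating cost 4 + 5 = 9.
Any cover uses at least 2 routes; among all covering selections none totals below 9.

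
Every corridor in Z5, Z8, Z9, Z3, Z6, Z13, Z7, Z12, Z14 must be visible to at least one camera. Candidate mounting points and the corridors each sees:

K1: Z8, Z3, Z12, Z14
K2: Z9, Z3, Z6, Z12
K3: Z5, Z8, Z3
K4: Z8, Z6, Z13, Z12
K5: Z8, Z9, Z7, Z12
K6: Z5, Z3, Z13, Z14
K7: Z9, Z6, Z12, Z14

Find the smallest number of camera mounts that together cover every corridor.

K2, K5, K6 together cover {Z5, Z8, Z9, Z3, Z6, Z13, Z7, Z12, Z14} — every corridor.
No 2 of the 7 camera mounts cover everything (all 21 pairs fall short), so 3 is minimum.

3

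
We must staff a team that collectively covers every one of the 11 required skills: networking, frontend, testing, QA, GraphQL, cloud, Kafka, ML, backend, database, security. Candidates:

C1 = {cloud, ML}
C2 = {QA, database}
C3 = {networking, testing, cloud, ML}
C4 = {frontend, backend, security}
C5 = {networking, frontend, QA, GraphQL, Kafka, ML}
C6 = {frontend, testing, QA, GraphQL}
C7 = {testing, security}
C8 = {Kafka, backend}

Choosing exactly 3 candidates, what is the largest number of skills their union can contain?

Choosing C3, C4, C5 covers {networking, frontend, testing, QA, GraphQL, cloud, Kafka, ML, backend, security} — 10 skills.
No choice of 3 candidates does better; here database is left uncovered.

10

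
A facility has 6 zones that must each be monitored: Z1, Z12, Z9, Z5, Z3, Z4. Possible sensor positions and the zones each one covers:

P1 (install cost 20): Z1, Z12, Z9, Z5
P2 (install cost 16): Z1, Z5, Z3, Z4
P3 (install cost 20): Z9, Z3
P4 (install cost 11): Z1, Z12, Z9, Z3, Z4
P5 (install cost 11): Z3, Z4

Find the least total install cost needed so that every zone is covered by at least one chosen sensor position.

27

P2, P4 cover every zone at install cost 16 + 11 = 27.
Any cover uses at least 2 sensor positions; among all covering selections none totals below 27.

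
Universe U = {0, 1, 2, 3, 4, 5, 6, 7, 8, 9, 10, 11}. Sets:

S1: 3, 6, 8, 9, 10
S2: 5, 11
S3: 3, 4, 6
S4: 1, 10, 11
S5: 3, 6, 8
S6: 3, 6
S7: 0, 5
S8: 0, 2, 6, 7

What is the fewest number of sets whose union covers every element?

S1, S2, S3, S4, S8 together cover {0, 1, 2, 3, 4, 5, 6, 7, 8, 9, 10, 11} — every element.
No 4 of the 8 sets cover everything (all 70 size-4 selections fall short), so 5 is minimum.

5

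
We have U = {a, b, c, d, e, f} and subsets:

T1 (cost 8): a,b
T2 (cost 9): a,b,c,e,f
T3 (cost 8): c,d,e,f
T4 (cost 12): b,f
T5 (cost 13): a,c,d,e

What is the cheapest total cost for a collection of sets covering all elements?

T1, T3 cover every element at cost 8 + 8 = 16.
Any cover uses at least 2 sets; among all covering selections none totals below 16.

16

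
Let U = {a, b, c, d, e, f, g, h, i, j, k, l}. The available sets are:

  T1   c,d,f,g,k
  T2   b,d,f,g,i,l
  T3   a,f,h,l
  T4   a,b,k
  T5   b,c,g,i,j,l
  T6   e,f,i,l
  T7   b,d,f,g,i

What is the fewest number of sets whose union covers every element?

4

T1, T3, T5, T6 together cover {a, b, c, d, e, f, g, h, i, j, k, l} — every element.
No 3 of the 7 sets cover everything (all 35 triples fall short), so 4 is minimum.
Greedy (largest uncovered first) would take T2, T1, T3, T5, T6 — 5 sets — but 4 suffice.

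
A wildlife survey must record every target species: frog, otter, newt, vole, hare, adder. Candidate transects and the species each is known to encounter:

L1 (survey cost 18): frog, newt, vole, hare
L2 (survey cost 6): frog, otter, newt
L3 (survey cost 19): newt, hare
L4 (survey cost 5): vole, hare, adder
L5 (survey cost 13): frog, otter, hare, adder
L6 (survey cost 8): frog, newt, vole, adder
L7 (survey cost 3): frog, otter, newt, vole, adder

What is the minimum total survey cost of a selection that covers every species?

L4, L7 cover every species at survey cost 5 + 3 = 8.
Any cover uses at least 2 transects; among all covering selections none totals below 8.

8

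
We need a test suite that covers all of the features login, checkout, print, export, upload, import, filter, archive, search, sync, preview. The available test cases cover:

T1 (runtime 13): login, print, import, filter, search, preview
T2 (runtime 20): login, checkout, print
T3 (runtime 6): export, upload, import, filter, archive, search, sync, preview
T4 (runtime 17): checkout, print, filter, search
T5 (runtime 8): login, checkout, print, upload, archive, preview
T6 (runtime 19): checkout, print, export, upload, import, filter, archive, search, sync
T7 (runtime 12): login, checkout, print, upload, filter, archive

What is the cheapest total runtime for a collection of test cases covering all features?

14

T3, T5 cover every feature at runtime 6 + 8 = 14.
Any cover uses at least 2 test cases; among all covering selections none totals below 14.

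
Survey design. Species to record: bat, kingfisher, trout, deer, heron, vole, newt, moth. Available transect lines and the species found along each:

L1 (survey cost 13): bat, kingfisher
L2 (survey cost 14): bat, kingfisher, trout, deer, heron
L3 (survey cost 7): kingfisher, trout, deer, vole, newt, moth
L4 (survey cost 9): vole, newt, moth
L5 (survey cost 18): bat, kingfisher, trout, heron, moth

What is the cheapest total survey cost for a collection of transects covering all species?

21

L2, L3 cover every species at survey cost 14 + 7 = 21.
Any cover uses at least 2 transects; among all covering selections none totals below 21.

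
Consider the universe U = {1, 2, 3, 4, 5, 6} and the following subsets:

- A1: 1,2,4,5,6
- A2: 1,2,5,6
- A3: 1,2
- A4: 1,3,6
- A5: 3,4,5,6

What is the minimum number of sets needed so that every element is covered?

A1, A4 together cover {1, 2, 3, 4, 5, 6} — every element.
No single set contains all 6 elements, so 2 is optimal.

2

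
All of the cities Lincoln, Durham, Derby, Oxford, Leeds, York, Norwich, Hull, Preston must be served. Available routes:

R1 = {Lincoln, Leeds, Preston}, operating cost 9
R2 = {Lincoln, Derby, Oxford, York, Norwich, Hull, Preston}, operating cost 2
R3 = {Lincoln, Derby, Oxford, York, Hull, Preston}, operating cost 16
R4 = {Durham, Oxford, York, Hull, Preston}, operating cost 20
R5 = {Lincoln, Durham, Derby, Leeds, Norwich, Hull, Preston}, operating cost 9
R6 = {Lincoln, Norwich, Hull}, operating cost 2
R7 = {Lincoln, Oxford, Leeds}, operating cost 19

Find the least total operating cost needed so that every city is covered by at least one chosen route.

11

R2, R5 cover every city at operating cost 2 + 9 = 11.
Any cover uses at least 2 routes; among all covering selections none totals below 11.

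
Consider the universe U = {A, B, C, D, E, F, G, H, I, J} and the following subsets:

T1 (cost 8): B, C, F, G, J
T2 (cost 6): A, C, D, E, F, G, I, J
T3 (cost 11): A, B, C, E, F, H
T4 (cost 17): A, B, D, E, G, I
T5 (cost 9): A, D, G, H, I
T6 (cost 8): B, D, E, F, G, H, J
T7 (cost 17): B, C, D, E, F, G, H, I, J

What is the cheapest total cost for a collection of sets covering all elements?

T2, T6 cover every element at cost 6 + 8 = 14.
Any cover uses at least 2 sets; among all covering selections none totals below 14.

14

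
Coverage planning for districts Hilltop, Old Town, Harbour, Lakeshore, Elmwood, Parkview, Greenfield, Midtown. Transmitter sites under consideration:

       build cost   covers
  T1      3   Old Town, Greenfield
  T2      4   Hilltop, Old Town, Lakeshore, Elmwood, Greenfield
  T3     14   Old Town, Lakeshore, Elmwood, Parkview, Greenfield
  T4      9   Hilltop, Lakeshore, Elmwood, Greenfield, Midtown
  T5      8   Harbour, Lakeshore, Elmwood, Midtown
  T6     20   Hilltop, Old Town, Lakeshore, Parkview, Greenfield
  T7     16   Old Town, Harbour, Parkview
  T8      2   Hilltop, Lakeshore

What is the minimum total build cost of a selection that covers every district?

T3, T5, T8 cover every district at build cost 14 + 8 + 2 = 24.
Any cover uses at least 2 transmitter sites; among all covering selections none totals below 24.
Greedy by coverage-per-build cost would pick T2, T5, T3 for 26 — worse than the optimum 24.

24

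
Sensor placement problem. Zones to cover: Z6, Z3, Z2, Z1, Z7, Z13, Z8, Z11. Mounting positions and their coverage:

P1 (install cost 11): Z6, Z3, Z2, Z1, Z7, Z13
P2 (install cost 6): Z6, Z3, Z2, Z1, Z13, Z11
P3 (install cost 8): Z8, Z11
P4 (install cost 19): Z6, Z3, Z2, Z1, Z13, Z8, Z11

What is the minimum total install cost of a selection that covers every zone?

19

P1, P3 cover every zone at install cost 11 + 8 = 19.
Any cover uses at least 2 sensor positions; among all covering selections none totals below 19.
Greedy by coverage-per-install cost would pick P2, P3, P1 for 25 — worse than the optimum 19.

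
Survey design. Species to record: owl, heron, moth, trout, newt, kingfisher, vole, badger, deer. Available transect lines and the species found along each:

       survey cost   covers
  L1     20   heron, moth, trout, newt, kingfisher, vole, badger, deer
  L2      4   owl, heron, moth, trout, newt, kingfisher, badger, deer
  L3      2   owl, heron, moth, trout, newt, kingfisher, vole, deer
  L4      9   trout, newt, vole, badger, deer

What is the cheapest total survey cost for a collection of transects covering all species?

6

L2, L3 cover every species at survey cost 4 + 2 = 6.
Any cover uses at least 2 transects; among all covering selections none totals below 6.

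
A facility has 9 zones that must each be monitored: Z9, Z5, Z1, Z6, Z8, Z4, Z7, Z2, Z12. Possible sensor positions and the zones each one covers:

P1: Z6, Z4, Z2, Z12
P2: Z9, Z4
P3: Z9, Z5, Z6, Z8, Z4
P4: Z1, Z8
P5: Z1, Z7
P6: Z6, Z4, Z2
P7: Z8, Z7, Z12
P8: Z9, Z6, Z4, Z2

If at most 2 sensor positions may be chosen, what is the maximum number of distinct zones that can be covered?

Choosing P1, P3 covers {Z9, Z5, Z6, Z8, Z4, Z2, Z12} — 7 zones.
No choice of 2 sensor positions does better; here Z1, Z7 are left uncovered.

7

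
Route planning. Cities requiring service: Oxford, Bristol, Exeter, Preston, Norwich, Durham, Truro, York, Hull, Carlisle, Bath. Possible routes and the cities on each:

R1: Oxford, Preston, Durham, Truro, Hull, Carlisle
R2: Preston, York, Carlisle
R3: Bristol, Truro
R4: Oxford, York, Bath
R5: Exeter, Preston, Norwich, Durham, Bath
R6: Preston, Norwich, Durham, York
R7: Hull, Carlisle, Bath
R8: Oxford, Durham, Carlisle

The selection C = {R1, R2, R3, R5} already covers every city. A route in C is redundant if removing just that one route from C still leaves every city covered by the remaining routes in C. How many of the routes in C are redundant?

0

Drop R1: Oxford, Hull uncovered — not redundant.
Drop R2: York uncovered — not redundant.
Drop R3: Bristol uncovered — not redundant.
Drop R5: Exeter, Norwich, Bath uncovered — not redundant.
None of the routes in C is redundant.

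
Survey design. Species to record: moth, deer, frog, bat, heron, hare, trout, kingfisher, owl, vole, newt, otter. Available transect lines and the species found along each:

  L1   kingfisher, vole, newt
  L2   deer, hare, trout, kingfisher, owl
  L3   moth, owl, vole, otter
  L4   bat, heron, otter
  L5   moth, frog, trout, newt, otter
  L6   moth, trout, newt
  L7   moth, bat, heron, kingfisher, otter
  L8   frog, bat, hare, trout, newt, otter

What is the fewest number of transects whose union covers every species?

L1, L2, L4, L5 together cover {moth, deer, frog, bat, heron, hare, trout, kingfisher, owl, vole, newt, otter} — every species.
No 3 of the 8 transects cover everything (all 56 triples fall short), so 4 is minimum.

4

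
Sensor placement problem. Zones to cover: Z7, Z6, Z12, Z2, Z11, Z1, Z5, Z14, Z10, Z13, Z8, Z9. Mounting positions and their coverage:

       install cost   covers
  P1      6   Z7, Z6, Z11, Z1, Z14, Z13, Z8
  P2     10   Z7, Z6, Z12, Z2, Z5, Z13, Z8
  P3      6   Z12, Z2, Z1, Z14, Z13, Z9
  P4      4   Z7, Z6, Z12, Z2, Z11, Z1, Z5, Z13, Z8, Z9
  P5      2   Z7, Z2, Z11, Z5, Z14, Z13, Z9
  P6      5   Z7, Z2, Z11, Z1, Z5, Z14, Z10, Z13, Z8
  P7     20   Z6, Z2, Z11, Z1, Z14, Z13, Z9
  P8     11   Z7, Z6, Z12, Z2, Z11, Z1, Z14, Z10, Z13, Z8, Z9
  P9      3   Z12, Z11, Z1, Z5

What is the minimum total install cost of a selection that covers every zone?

P4, P6 cover every zone at install cost 4 + 5 = 9.
Any cover uses at least 2 sensor positions; among all covering selections none totals below 9.
Greedy by coverage-per-install cost would pick P5, P4, P6 for 11 — worse than the optimum 9.

9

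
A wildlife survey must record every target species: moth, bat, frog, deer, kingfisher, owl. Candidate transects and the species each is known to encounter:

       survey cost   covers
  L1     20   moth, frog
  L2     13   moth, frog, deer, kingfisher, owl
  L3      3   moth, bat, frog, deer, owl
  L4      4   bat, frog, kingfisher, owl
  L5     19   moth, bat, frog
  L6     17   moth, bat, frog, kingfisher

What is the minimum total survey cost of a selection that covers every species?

7

L3, L4 cover every species at survey cost 3 + 4 = 7.
Any cover uses at least 2 transects; among all covering selections none totals below 7.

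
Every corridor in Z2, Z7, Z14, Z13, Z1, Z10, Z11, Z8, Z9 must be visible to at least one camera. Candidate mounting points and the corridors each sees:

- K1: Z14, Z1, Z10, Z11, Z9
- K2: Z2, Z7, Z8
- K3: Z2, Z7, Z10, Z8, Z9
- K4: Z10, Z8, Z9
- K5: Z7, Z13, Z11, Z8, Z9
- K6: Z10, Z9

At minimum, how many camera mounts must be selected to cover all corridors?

3

K1, K2, K5 together cover {Z2, Z7, Z14, Z13, Z1, Z10, Z11, Z8, Z9} — every corridor.
No 2 of the 6 camera mounts cover everything (all 15 pairs fall short), so 3 is minimum.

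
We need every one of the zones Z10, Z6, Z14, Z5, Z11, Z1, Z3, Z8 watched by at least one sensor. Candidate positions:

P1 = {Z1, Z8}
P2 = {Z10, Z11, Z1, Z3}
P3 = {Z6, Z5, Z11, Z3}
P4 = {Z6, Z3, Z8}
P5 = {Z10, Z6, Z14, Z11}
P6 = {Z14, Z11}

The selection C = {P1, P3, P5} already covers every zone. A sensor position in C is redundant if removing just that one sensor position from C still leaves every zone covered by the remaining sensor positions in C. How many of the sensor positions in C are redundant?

0

Drop P1: Z1, Z8 uncovered — not redundant.
Drop P3: Z5, Z3 uncovered — not redundant.
Drop P5: Z10, Z14 uncovered — not redundant.
None of the sensor positions in C is redundant.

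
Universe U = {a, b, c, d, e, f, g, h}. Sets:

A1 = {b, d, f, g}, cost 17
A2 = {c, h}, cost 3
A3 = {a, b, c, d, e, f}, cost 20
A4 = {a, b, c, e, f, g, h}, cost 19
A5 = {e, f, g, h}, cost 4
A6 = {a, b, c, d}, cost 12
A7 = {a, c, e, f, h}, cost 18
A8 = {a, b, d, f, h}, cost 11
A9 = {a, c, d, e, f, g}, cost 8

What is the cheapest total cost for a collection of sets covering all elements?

A5, A6 cover every element at cost 4 + 12 = 16.
Any cover uses at least 2 sets; among all covering selections none totals below 16.
Greedy by coverage-per-cost would pick A5, A9, A8 for 23 — worse than the optimum 16.

16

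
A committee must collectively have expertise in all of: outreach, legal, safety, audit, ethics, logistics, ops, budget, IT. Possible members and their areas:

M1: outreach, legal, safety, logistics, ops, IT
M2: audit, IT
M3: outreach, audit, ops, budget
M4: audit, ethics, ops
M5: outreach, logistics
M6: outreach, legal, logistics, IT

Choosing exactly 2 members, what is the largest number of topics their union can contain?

Choosing M1, M3 covers {outreach, legal, safety, audit, logistics, ops, budget, IT} — 8 topics.
No choice of 2 members does better; here ethics is left uncovered.

8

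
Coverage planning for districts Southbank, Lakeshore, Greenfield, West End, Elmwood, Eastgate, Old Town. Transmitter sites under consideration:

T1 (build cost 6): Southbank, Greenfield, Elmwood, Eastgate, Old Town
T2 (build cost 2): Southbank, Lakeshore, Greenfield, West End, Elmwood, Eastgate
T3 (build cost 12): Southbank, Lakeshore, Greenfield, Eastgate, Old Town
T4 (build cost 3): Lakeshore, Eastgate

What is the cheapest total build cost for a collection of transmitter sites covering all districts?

8

T1, T2 cover every district at build cost 6 + 2 = 8.
Any cover uses at least 2 transmitter sites; among all covering selections none totals below 8.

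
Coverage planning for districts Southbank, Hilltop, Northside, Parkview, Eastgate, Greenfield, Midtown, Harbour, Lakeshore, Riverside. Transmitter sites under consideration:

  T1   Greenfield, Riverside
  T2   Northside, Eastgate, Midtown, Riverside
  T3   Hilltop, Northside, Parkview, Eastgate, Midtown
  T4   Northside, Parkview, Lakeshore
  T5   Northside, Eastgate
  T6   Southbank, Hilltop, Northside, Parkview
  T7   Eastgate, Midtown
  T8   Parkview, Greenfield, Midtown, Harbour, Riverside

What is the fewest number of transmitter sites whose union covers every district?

T2, T4, T6, T8 together cover {Southbank, Hilltop, Northside, Parkview, Eastgate, Greenfield, Midtown, Harbour, Lakeshore, Riverside} — every district.
No 3 of the 8 transmitter sites cover everything (all 56 triples fall short), so 4 is minimum.

4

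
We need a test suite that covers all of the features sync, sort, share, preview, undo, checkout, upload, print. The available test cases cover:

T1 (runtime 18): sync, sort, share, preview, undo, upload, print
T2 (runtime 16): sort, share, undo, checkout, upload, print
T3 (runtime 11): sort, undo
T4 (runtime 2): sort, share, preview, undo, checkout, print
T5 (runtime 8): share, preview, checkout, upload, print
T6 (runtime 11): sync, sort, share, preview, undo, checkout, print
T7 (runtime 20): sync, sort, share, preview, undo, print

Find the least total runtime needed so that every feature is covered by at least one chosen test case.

19

T5, T6 cover every feature at runtime 8 + 11 = 19.
Any cover uses at least 2 test cases; among all covering selections none totals below 19.
Greedy by coverage-per-runtime would pick T4, T5, T6 for 21 — worse than the optimum 19.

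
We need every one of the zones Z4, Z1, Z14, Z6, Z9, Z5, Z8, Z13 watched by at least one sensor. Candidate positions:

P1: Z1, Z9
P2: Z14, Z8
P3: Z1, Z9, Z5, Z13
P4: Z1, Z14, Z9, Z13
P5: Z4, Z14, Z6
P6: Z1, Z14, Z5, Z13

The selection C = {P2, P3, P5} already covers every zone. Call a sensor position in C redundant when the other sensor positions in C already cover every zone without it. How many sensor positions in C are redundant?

0

Drop P2: Z8 uncovered — not redundant.
Drop P3: Z1, Z9, Z5, Z13 uncovered — not redundant.
Drop P5: Z4, Z6 uncovered — not redundant.
None of the sensor positions in C is redundant.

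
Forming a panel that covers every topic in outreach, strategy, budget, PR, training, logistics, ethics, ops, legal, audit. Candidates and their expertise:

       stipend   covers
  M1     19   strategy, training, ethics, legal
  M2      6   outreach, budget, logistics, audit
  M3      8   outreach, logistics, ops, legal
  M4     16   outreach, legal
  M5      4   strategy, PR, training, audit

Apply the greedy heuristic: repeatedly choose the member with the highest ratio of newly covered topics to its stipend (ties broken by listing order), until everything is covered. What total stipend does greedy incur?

37

Pick 1: M5 adds 4 new (strategy, PR, training, audit) at stipend 4 (ratio 4/4).
Pick 2: M2 adds 3 new (outreach, budget, logistics) at stipend 6 (ratio 3/6).
Pick 3: M3 adds 2 new (ops, legal) at stipend 8 (ratio 2/8).
Pick 4: M1 adds 1 new (ethics) at stipend 19 (ratio 1/19).
Greedy total stipend: 4 + 6 + 8 + 19 = 37.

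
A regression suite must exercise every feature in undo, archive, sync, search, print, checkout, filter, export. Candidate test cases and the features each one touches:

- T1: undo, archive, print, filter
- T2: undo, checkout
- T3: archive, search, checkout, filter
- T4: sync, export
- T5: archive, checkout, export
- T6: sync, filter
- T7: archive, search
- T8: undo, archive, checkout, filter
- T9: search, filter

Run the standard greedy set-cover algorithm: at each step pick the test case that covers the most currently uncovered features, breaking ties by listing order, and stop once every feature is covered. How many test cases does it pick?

Pick 1: T1 covers 4 new features (undo, archive, print, filter).
Pick 2: T3 covers 2 new features (search, checkout).
Pick 3: T4 covers 2 new features (sync, export).
Greedy uses 3 test cases.

3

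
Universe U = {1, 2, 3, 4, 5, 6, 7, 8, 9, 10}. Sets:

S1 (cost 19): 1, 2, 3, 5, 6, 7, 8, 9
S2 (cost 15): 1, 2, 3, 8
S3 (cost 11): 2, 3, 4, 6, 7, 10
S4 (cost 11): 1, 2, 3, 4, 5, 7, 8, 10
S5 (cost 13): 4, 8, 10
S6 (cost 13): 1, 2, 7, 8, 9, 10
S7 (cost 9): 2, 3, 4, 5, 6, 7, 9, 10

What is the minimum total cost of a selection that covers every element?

S4, S7 cover every element at cost 11 + 9 = 20.
Any cover uses at least 2 sets; among all covering selections none totals below 20.

20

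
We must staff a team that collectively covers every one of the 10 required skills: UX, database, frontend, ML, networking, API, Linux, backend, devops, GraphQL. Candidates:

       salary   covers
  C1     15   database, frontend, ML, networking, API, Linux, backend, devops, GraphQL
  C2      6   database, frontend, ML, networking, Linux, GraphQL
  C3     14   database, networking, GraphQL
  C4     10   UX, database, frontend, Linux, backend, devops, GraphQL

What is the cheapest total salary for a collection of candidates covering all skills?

25

C1, C4 cover every skill at salary 15 + 10 = 25.
Any cover uses at least 2 candidates; among all covering selections none totals below 25.
Greedy by coverage-per-salary would pick C2, C4, C1 for 31 — worse than the optimum 25.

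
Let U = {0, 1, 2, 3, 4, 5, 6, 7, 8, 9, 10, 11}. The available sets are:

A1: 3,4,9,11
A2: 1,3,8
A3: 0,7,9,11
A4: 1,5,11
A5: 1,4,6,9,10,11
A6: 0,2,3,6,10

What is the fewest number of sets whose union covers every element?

A1, A2, A3, A4, A6 together cover {0, 1, 2, 3, 4, 5, 6, 7, 8, 9, 10, 11} — every element.
No 4 of the 6 sets cover everything (all 15 size-4 selections fall short), so 5 is minimum.

5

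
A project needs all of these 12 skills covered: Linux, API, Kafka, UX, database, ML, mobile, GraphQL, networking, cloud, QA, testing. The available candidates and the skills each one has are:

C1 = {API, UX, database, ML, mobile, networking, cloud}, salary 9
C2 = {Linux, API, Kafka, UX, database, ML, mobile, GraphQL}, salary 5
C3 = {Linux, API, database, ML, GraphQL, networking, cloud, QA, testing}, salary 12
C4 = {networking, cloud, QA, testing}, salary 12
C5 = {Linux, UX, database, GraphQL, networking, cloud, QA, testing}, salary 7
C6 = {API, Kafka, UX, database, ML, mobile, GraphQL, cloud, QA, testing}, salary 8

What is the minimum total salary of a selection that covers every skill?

C2, C5 cover every skill at salary 5 + 7 = 12.
Any cover uses at least 2 candidates; among all covering selections none totals below 12.

12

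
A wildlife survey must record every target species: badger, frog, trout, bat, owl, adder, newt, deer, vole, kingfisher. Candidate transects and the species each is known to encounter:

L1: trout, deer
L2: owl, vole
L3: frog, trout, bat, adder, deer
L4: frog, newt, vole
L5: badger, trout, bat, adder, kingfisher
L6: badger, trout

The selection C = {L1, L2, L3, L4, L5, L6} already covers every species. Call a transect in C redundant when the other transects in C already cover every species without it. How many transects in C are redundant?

3

Drop L1: the rest still cover every species — redundant.
Drop L2: owl uncovered — not redundant.
Drop L3: the rest still cover every species — redundant.
Drop L4: newt uncovered — not redundant.
Drop L5: kingfisher uncovered — not redundant.
Drop L6: the rest still cover every species — redundant.
3 redundant: L1, L3, L6.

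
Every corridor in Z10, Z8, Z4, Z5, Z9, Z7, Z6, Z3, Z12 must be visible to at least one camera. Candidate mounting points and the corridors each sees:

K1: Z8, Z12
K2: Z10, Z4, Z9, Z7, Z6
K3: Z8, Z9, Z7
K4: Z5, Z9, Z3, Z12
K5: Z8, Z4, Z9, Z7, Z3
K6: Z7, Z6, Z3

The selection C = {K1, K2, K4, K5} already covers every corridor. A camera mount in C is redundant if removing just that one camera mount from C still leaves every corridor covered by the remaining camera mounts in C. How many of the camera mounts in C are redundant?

Drop K1: the rest still cover every corridor — redundant.
Drop K2: Z10, Z6 uncovered — not redundant.
Drop K4: Z5 uncovered — not redundant.
Drop K5: the rest still cover every corridor — redundant.
2 redundant: K1, K5.

2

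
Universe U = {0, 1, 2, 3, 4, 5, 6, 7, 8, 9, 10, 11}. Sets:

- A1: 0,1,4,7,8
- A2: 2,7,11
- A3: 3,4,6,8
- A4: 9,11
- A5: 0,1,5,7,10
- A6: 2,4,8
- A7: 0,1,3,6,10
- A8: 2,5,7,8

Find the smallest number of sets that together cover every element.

A1, A4, A7, A8 together cover {0, 1, 2, 3, 4, 5, 6, 7, 8, 9, 10, 11} — every element.
No 3 of the 8 sets cover everything (all 56 triples fall short), so 4 is minimum.
Greedy (largest uncovered first) would take A1, A7, A2, A4, A5 — 5 sets — but 4 suffice.

4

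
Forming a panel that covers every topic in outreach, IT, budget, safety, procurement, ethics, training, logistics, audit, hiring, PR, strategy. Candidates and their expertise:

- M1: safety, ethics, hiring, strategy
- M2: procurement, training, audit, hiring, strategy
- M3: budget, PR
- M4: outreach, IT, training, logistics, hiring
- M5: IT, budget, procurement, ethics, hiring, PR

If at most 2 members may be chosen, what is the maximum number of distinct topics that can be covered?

Choosing M2, M5 covers {IT, budget, procurement, ethics, training, audit, hiring, PR, strategy} — 9 topics.
No choice of 2 members does better; here outreach, safety, logistics are left uncovered.

9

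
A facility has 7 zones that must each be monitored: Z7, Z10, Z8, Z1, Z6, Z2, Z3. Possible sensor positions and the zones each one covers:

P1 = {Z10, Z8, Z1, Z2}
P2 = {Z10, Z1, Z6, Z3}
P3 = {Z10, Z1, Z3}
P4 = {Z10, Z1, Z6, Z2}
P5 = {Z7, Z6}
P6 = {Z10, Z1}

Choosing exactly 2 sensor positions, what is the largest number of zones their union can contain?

6

Choosing P1, P2 covers {Z10, Z8, Z1, Z6, Z2, Z3} — 6 zones.
No choice of 2 sensor positions does better; here Z7 is left uncovered.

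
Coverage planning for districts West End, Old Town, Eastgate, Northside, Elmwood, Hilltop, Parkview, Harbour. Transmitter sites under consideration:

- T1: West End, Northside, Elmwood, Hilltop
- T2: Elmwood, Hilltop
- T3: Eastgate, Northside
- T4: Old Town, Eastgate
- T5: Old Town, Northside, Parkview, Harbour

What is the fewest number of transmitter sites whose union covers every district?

T1, T3, T5 together cover {West End, Old Town, Eastgate, Northside, Elmwood, Hilltop, Parkview, Harbour} — every district.
No 2 of the 5 transmitter sites cover everything (all 10 pairs fall short), so 3 is minimum.

3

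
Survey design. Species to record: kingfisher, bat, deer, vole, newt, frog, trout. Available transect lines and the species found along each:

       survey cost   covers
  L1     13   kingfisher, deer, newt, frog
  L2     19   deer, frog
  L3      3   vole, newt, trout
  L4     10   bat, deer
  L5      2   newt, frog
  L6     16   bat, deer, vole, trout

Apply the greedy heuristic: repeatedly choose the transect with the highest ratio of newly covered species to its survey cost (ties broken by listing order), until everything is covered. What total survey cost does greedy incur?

Pick 1: L3 adds 3 new (vole, newt, trout) at survey cost 3 (ratio 3/3).
Pick 2: L5 adds 1 new (frog) at survey cost 2 (ratio 1/2).
Pick 3: L4 adds 2 new (bat, deer) at survey cost 10 (ratio 2/10).
Pick 4: L1 adds 1 new (kingfisher) at survey cost 13 (ratio 1/13).
Greedy total survey cost: 3 + 2 + 10 + 13 = 28. (The true optimum is 26, so greedy overshoots here.)

28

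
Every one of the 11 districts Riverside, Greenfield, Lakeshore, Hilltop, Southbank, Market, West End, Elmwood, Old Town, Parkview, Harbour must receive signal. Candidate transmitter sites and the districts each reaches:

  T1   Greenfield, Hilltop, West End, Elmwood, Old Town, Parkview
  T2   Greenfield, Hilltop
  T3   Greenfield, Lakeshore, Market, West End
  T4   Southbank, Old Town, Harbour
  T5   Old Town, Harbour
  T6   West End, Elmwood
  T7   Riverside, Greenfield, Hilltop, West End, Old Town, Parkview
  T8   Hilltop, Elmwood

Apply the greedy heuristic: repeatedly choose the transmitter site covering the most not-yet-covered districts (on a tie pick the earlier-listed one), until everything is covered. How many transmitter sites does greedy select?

4

Pick 1: T1 covers 6 new districts (Greenfield, Hilltop, West End, Elmwood, Old Town, Parkview).
Pick 2: T3 covers 2 new districts (Lakeshore, Market).
Pick 3: T4 covers 2 new districts (Southbank, Harbour).
Pick 4: T7 covers 1 new districts (Riverside).
Greedy uses 4 transmitter sites.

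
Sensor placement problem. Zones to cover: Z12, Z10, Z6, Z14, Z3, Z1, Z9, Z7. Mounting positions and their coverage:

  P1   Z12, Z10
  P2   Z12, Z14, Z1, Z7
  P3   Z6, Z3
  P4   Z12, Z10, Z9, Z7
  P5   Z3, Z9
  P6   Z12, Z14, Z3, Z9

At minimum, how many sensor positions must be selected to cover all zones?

P2, P3, P4 together cover {Z12, Z10, Z6, Z14, Z3, Z1, Z9, Z7} — every zone.
No 2 of the 6 sensor positions cover everything (all 15 pairs fall short), so 3 is minimum.

3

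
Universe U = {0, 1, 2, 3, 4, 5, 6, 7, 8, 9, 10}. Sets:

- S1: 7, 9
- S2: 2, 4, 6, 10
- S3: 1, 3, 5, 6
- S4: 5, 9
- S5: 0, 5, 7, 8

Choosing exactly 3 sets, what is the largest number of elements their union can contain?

10

Choosing S2, S3, S5 covers {0, 1, 2, 3, 4, 5, 6, 7, 8, 10} — 10 elements.
No choice of 3 sets does better; here 9 is left uncovered.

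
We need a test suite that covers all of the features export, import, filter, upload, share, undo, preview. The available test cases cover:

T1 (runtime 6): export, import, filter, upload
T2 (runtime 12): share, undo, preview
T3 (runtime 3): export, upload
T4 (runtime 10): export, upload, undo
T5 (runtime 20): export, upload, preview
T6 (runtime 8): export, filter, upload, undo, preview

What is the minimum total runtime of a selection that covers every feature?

T1, T2 cover every feature at runtime 6 + 12 = 18.
Any cover uses at least 2 test cases; among all covering selections none totals below 18.

18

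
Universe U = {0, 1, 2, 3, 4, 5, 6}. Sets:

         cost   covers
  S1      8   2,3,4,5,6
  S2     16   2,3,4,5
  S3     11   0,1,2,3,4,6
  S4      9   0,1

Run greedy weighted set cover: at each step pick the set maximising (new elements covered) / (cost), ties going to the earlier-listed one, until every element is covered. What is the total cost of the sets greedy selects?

Pick 1: S1 adds 5 new (2, 3, 4, 5, 6) at cost 8 (ratio 5/8).
Pick 2: S4 adds 2 new (0, 1) at cost 9 (ratio 2/9).
Greedy total cost: 8 + 9 = 17.

17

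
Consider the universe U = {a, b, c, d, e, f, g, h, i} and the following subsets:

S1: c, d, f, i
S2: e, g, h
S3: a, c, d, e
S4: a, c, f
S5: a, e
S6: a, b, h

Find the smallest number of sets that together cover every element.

S1, S2, S6 together cover {a, b, c, d, e, f, g, h, i} — every element.
No 2 of the 6 sets cover everything (all 15 pairs fall short), so 3 is minimum.

3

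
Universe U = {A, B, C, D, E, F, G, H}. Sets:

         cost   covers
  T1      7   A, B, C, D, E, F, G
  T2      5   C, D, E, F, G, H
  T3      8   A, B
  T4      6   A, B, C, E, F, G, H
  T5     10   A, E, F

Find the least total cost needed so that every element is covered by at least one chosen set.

11

T2, T4 cover every element at cost 5 + 6 = 11.
Any cover uses at least 2 sets; among all covering selections none totals below 11.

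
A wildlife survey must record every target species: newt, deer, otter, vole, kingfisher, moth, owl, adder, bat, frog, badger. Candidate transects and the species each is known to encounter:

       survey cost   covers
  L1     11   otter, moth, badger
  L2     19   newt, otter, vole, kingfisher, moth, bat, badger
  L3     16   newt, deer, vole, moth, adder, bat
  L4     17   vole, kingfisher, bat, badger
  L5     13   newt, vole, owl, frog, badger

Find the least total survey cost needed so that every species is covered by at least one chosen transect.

L2, L3, L5 cover every species at survey cost 19 + 16 + 13 = 48.
Any cover uses at least 3 transects; among all covering selections none totals below 48.

48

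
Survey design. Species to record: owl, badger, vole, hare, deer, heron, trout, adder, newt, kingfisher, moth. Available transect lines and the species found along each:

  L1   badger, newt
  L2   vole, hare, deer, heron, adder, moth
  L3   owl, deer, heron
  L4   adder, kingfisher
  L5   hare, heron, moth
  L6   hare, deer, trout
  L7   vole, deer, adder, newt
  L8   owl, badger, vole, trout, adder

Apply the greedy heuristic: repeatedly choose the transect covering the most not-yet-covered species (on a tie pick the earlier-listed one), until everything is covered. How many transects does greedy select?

4

Pick 1: L2 covers 6 new species (vole, hare, deer, heron, adder, moth).
Pick 2: L8 covers 3 new species (owl, badger, trout).
Pick 3: L1 covers 1 new species (newt).
Pick 4: L4 covers 1 new species (kingfisher).
Greedy uses 4 transects.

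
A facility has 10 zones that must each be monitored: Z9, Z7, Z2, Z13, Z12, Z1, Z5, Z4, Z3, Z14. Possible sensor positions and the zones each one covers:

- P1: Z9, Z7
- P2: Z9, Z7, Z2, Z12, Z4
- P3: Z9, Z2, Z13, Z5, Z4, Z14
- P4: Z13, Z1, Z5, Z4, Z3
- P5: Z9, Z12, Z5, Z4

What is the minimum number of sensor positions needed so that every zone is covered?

3

P2, P3, P4 together cover {Z9, Z7, Z2, Z13, Z12, Z1, Z5, Z4, Z3, Z14} — every zone.
No 2 of the 5 sensor positions cover everything (all 10 pairs fall short), so 3 is minimum.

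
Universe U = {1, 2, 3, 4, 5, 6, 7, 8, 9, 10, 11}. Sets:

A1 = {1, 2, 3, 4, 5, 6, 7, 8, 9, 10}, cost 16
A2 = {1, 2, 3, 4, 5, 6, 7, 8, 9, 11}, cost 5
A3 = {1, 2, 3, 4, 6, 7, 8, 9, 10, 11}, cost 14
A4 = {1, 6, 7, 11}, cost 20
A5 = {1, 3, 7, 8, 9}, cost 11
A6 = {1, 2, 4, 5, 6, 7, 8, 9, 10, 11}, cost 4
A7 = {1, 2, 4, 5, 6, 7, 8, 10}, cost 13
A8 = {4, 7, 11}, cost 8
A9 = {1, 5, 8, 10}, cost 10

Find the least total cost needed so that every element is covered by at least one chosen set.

9

A2, A6 cover every element at cost 5 + 4 = 9.
Any cover uses at least 2 sets; among all covering selections none totals below 9.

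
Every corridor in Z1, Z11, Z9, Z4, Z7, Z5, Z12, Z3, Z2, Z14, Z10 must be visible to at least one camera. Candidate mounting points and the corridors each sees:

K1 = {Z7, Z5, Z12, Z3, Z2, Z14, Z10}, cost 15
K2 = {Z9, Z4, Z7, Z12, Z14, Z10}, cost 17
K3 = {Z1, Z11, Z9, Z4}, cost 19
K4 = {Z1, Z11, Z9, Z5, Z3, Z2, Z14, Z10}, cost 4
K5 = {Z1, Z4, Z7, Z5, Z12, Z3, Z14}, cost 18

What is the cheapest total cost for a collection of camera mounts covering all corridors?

K2, K4 cover every corridor at cost 17 + 4 = 21.
Any cover uses at least 2 camera mounts; among all covering selections none totals below 21.

21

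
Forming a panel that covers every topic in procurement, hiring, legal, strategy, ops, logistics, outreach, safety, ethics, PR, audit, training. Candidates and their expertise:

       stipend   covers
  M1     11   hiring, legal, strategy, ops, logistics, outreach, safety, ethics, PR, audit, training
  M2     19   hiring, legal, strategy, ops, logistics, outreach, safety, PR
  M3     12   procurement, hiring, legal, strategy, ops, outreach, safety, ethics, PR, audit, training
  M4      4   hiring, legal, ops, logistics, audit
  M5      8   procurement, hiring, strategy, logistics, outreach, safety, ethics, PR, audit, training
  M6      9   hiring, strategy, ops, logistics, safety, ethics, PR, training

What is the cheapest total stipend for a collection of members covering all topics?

M4, M5 cover every topic at stipend 4 + 8 = 12.
Any cover uses at least 2 members; among all covering selections none totals below 12.

12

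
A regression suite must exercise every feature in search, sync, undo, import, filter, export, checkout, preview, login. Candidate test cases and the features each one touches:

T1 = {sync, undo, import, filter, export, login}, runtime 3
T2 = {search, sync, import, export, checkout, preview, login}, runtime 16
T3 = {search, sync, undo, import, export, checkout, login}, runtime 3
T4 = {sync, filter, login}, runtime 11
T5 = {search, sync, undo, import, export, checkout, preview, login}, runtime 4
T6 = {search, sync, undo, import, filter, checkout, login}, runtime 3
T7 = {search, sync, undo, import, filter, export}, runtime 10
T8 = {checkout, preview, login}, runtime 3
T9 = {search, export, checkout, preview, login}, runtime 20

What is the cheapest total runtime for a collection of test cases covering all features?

7

T1, T5 cover every feature at runtime 3 + 4 = 7.
Any cover uses at least 2 test cases; among all covering selections none totals below 7.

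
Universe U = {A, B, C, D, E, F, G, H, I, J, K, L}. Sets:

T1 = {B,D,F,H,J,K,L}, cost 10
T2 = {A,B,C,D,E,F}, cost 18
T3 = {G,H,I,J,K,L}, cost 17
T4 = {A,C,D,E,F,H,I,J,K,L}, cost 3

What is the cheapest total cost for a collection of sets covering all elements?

T1, T3, T4 cover every element at cost 10 + 17 + 3 = 30.
Any cover uses at least 2 sets; among all covering selections none totals below 30.

30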